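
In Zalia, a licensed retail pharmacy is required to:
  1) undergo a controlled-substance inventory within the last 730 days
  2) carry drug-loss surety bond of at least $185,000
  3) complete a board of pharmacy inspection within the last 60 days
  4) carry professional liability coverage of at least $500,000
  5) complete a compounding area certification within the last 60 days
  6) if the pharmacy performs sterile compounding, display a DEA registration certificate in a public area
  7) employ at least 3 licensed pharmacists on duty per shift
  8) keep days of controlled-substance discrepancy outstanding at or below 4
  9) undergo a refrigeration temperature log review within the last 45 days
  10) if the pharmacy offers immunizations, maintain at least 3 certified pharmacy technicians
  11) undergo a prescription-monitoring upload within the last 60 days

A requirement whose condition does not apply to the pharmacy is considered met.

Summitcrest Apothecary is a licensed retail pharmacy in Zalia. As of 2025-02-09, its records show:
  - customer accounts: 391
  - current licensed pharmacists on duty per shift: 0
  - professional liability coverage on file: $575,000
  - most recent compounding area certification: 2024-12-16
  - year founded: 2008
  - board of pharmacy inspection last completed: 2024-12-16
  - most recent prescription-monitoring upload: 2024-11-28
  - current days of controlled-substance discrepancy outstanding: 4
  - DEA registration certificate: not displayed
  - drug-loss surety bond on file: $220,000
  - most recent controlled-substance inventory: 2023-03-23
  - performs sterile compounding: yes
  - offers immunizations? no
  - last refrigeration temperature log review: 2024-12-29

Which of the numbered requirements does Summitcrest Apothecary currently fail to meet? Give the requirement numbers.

1. controlled-substance inventory 689 days ago vs limit 730 → met
2. drug-loss surety bond $220,000 ≥ $185,000 → met
3. board of pharmacy inspection 55 days ago vs limit 60 → met
4. professional liability coverage $575,000 ≥ $500,000 → met
5. compounding area certification 55 days ago vs limit 60 → met
6. condition 'performs sterile compounding' holds; DEA registration certificate absent → not met
7. licensed pharmacists on duty per shift 0 < 3 → not met
8. days of controlled-substance discrepancy outstanding 4 ≤ 4 → met
9. refrigeration temperature log review 42 days ago vs limit 45 → met
10. condition 'offers immunizations' does not hold → requirement n/a → met
11. prescription-monitoring upload 73 days ago vs limit 60 → not met
Not met: 6, 7, 11

6, 7, 11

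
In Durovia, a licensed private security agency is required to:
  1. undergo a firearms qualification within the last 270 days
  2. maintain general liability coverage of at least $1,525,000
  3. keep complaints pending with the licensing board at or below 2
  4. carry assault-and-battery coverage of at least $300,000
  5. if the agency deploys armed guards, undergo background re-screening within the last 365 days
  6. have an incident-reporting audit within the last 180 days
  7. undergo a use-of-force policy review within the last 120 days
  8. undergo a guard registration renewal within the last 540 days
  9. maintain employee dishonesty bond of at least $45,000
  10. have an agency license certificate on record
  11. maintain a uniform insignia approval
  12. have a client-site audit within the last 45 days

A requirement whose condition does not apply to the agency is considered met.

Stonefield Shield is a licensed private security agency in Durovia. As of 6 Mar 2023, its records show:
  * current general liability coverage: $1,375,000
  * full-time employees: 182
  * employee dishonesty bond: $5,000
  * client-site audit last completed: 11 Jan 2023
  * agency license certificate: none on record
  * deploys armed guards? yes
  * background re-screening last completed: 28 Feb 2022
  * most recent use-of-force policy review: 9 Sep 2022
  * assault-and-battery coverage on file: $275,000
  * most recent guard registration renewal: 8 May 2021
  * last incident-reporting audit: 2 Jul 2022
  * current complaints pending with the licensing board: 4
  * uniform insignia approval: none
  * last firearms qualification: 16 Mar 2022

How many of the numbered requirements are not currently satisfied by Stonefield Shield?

1. firearms qualification 355 days ago vs limit 270 → not met
2. general liability coverage $1,375,000 < $1,525,000 → not met
3. complaints pending with the licensing board 4 > 2 → not met
4. assault-and-battery coverage $275,000 < $300,000 → not met
5. condition 'deploys armed guards' holds; background re-screening 371 days ago vs limit 365 → not met
6. incident-reporting audit 247 days ago vs limit 180 → not met
7. use-of-force policy review 178 days ago vs limit 120 → not met
8. guard registration renewal 667 days ago vs limit 540 → not met
9. employee dishonesty bond $5,000 < $45,000 → not met
10. agency license certificate absent → not met
11. uniform insignia approval absent → not met
12. client-site audit 54 days ago vs limit 45 → not met
Not met: 12 of 12

12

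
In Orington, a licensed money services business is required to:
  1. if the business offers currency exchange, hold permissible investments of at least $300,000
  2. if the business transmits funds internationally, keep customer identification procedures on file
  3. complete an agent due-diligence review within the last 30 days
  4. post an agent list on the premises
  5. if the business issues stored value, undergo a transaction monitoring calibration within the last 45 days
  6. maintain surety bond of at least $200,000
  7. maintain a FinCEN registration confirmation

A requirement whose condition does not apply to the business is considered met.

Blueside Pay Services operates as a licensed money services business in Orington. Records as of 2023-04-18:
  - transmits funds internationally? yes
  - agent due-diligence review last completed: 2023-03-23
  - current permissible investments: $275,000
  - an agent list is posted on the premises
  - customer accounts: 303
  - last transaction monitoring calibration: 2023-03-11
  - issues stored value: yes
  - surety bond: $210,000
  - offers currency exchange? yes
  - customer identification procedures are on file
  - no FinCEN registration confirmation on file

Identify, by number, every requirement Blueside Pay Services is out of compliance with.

1, 7

1. condition 'offers currency exchange' holds; permissible investments $275,000 < $300,000 → not met
2. condition 'transmits funds internationally' holds; customer identification procedures present → met
3. agent due-diligence review 26 days ago vs limit 30 → met
4. agent list present → met
5. condition 'issues stored value' holds; transaction monitoring calibration 38 days ago vs limit 45 → met
6. surety bond $210,000 ≥ $200,000 → met
7. FinCEN registration confirmation absent → not met
Not met: 1, 7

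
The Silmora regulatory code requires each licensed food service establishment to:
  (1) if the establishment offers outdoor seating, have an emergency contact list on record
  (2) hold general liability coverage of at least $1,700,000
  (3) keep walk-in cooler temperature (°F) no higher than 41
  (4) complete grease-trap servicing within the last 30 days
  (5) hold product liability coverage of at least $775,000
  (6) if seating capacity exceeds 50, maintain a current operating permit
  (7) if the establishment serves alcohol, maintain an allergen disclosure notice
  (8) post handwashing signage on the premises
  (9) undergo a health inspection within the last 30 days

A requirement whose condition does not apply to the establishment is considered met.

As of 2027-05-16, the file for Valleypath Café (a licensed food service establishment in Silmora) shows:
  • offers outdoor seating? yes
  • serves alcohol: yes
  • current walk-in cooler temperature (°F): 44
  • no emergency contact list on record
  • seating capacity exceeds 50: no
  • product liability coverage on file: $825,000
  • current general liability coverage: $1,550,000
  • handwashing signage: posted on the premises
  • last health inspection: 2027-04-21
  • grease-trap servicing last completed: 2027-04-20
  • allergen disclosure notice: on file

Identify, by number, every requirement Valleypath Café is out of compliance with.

1. condition 'offers outdoor seating' holds; emergency contact list absent → not met
2. general liability coverage $1,550,000 < $1,700,000 → not met
3. walk-in cooler temperature (°F) 44 > 41 → not met
4. grease-trap servicing 26 days ago vs limit 30 → met
5. product liability coverage $825,000 ≥ $775,000 → met
6. condition 'seating capacity exceeds 50' does not hold → requirement n/a → met
7. condition 'serves alcohol' holds; allergen disclosure notice present → met
8. handwashing signage present → met
9. health inspection 25 days ago vs limit 30 → met
Not met: 1, 2, 3

1, 2, 3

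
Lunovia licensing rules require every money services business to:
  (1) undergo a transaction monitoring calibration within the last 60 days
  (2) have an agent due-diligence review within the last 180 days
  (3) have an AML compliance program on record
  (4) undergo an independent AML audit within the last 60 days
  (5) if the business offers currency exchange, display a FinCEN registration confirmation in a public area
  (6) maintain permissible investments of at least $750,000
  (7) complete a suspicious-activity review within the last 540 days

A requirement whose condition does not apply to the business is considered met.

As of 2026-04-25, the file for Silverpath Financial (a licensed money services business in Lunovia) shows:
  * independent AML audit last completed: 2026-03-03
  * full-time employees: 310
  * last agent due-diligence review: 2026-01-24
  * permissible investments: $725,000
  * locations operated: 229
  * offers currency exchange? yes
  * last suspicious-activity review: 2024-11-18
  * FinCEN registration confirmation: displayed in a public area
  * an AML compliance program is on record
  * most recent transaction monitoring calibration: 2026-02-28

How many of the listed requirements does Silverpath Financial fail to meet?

1. transaction monitoring calibration 56 days ago vs limit 60 → met
2. agent due-diligence review 91 days ago vs limit 180 → met
3. AML compliance program present → met
4. independent AML audit 53 days ago vs limit 60 → met
5. condition 'offers currency exchange' holds; FinCEN registration confirmation present → met
6. permissible investments $725,000 < $750,000 → not met
7. suspicious-activity review 523 days ago vs limit 540 → met
Not met: 1 of 7

1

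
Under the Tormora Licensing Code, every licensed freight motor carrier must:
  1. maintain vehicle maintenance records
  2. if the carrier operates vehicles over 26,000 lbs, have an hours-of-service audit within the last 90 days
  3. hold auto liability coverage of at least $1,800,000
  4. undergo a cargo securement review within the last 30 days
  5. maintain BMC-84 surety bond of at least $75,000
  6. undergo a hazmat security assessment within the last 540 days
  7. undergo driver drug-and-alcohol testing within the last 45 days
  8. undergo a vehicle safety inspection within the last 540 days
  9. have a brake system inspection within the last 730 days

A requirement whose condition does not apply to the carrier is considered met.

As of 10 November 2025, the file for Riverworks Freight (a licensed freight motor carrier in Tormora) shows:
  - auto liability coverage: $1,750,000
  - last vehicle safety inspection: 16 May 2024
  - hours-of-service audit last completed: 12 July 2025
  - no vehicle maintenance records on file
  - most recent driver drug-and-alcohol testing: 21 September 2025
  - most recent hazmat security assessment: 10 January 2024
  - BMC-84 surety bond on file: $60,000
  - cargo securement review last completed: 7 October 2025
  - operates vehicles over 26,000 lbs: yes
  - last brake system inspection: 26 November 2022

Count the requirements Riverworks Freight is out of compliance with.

9

1. vehicle maintenance records absent → not met
2. condition 'operates vehicles over 26,000 lbs' holds; hours-of-service audit 121 days ago vs limit 90 → not met
3. auto liability coverage $1,750,000 < $1,800,000 → not met
4. cargo securement review 34 days ago vs limit 30 → not met
5. BMC-84 surety bond $60,000 < $75,000 → not met
6. hazmat security assessment 670 days ago vs limit 540 → not met
7. driver drug-and-alcohol testing 50 days ago vs limit 45 → not met
8. vehicle safety inspection 543 days ago vs limit 540 → not met
9. brake system inspection 1080 days ago vs limit 730 → not met
Not met: 9 of 9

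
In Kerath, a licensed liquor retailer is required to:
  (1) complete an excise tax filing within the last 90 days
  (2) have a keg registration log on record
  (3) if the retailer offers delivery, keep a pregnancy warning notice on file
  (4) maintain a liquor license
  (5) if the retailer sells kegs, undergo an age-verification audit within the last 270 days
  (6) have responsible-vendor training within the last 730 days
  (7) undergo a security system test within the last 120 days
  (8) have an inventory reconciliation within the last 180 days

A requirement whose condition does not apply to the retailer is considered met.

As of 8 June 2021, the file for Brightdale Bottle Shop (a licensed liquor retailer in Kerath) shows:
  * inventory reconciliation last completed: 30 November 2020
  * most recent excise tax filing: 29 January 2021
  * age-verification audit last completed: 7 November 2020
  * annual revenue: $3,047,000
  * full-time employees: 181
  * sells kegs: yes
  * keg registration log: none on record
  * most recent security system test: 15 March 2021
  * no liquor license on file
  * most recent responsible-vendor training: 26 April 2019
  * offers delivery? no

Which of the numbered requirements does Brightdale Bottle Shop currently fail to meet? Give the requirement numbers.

1. excise tax filing 130 days ago vs limit 90 → not met
2. keg registration log absent → not met
3. condition 'offers delivery' does not hold → requirement n/a → met
4. liquor license absent → not met
5. condition 'sells kegs' holds; age-verification audit 213 days ago vs limit 270 → met
6. responsible-vendor training 774 days ago vs limit 730 → not met
7. security system test 85 days ago vs limit 120 → met
8. inventory reconciliation 190 days ago vs limit 180 → not met
Not met: 1, 2, 4, 6, 8

1, 2, 4, 6, 8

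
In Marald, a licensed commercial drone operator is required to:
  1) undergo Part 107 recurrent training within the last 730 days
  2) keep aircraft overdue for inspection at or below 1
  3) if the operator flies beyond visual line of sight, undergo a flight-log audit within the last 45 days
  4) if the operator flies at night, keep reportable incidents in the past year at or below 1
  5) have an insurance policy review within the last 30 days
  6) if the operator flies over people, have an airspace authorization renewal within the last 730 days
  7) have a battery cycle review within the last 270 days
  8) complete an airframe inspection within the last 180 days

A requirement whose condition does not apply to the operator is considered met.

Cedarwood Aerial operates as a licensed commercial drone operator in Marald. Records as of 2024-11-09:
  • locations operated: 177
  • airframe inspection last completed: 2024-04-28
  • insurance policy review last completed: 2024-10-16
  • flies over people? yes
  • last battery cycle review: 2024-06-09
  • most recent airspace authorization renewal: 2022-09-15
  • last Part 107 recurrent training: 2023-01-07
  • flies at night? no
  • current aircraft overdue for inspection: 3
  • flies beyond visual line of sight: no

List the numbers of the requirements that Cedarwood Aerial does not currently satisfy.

2, 6, 8

1. Part 107 recurrent training 672 days ago vs limit 730 → met
2. aircraft overdue for inspection 3 > 1 → not met
3. condition 'flies beyond visual line of sight' does not hold → requirement n/a → met
4. condition 'flies at night' does not hold → requirement n/a → met
5. insurance policy review 24 days ago vs limit 30 → met
6. condition 'flies over people' holds; airspace authorization renewal 786 days ago vs limit 730 → not met
7. battery cycle review 153 days ago vs limit 270 → met
8. airframe inspection 195 days ago vs limit 180 → not met
Not met: 2, 6, 8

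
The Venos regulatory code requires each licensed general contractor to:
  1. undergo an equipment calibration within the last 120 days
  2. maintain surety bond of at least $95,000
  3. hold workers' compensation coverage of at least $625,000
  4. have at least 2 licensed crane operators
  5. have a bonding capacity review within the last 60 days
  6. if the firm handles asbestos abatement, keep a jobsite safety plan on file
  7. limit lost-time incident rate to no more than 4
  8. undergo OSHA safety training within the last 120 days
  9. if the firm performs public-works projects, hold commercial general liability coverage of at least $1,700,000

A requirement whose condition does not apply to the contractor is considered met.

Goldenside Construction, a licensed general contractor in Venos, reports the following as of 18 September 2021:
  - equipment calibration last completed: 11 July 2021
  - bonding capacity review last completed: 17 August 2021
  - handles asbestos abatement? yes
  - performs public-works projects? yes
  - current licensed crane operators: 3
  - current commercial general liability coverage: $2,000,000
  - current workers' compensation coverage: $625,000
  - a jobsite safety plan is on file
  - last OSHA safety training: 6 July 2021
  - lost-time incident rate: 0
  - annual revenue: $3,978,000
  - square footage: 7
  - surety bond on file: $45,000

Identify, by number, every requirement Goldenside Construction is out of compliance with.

2

1. equipment calibration 69 days ago vs limit 120 → met
2. surety bond $45,000 < $95,000 → not met
3. workers' compensation coverage $625,000 ≥ $625,000 → met
4. licensed crane operators 3 ≥ 2 → met
5. bonding capacity review 32 days ago vs limit 60 → met
6. condition 'handles asbestos abatement' holds; jobsite safety plan present → met
7. lost-time incident rate 0 ≤ 4 → met
8. OSHA safety training 74 days ago vs limit 120 → met
9. condition 'performs public-works projects' holds; commercial general liability coverage $2,000,000 ≥ $1,700,000 → met
Not met: 2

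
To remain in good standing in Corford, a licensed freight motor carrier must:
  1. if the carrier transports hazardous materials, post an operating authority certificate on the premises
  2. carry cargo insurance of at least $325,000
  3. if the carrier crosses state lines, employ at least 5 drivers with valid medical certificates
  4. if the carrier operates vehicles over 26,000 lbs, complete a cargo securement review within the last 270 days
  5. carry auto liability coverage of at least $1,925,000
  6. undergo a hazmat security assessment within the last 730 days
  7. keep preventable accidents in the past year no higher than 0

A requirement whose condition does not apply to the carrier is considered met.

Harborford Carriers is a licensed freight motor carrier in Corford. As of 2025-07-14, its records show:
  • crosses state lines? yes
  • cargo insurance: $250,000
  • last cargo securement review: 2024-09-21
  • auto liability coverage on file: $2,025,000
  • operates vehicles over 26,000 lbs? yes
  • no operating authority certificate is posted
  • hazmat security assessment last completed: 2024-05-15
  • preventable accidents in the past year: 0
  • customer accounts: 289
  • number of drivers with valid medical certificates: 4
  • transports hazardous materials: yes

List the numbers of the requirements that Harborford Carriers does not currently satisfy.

1. condition 'transports hazardous materials' holds; operating authority certificate absent → not met
2. cargo insurance $250,000 < $325,000 → not met
3. condition 'crosses state lines' holds; drivers with valid medical certificates 4 < 5 → not met
4. condition 'operates vehicles over 26,000 lbs' holds; cargo securement review 296 days ago vs limit 270 → not met
5. auto liability coverage $2,025,000 ≥ $1,925,000 → met
6. hazmat security assessment 425 days ago vs limit 730 → met
7. preventable accidents in the past year 0 ≤ 0 → met
Not met: 1, 2, 3, 4

1, 2, 3, 4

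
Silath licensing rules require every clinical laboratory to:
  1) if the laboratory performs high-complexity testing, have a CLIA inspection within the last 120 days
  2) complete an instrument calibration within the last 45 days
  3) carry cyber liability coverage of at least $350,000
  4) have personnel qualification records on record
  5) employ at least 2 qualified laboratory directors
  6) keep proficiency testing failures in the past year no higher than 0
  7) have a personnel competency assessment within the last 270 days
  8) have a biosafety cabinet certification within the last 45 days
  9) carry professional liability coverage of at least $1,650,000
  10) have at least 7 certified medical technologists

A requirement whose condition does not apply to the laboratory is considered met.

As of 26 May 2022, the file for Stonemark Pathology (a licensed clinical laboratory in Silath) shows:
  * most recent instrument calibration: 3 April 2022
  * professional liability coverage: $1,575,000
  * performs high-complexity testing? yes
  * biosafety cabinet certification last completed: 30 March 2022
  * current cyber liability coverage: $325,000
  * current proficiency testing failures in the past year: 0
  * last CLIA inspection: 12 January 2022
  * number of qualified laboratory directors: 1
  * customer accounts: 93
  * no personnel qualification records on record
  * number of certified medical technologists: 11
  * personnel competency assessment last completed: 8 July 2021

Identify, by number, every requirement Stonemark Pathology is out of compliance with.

1. condition 'performs high-complexity testing' holds; CLIA inspection 134 days ago vs limit 120 → not met
2. instrument calibration 53 days ago vs limit 45 → not met
3. cyber liability coverage $325,000 < $350,000 → not met
4. personnel qualification records absent → not met
5. qualified laboratory directors 1 < 2 → not met
6. proficiency testing failures in the past year 0 ≤ 0 → met
7. personnel competency assessment 322 days ago vs limit 270 → not met
8. biosafety cabinet certification 57 days ago vs limit 45 → not met
9. professional liability coverage $1,575,000 < $1,650,000 → not met
10. certified medical technologists 11 ≥ 7 → met
Not met: 1, 2, 3, 4, 5, 7, 8, 9

1, 2, 3, 4, 5, 7, 8, 9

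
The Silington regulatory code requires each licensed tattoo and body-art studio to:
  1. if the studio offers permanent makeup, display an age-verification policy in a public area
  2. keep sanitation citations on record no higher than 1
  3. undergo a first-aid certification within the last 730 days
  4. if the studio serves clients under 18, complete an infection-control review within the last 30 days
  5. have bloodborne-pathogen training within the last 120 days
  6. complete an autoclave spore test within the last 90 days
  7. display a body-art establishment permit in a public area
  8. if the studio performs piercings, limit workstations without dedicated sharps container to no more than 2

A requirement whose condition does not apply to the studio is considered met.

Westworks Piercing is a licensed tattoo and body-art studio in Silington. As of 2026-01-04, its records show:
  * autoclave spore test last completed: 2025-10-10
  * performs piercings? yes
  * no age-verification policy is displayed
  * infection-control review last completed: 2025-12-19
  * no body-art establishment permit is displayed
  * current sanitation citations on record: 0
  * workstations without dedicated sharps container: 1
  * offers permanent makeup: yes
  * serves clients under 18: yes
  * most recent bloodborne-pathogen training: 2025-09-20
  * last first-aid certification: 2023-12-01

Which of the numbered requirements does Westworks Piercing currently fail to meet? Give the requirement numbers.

1, 3, 7

1. condition 'offers permanent makeup' holds; age-verification policy absent → not met
2. sanitation citations on record 0 ≤ 1 → met
3. first-aid certification 765 days ago vs limit 730 → not met
4. condition 'serves clients under 18' holds; infection-control review 16 days ago vs limit 30 → met
5. bloodborne-pathogen training 106 days ago vs limit 120 → met
6. autoclave spore test 86 days ago vs limit 90 → met
7. body-art establishment permit absent → not met
8. condition 'performs piercings' holds; workstations without dedicated sharps container 1 ≤ 2 → met
Not met: 1, 3, 7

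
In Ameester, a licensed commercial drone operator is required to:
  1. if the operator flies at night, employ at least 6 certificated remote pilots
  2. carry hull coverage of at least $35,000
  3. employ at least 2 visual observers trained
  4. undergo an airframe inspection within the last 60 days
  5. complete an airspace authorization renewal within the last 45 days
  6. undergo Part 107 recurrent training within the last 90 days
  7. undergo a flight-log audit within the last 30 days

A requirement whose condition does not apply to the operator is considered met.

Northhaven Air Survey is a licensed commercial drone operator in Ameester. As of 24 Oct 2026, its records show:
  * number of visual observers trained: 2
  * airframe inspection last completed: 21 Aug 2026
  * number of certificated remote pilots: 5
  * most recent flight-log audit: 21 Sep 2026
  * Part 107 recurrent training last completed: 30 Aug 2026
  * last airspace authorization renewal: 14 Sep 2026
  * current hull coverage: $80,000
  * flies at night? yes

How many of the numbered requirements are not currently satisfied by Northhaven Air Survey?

3

1. condition 'flies at night' holds; certificated remote pilots 5 < 6 → not met
2. hull coverage $80,000 ≥ $35,000 → met
3. visual observers trained 2 ≥ 2 → met
4. airframe inspection 64 days ago vs limit 60 → not met
5. airspace authorization renewal 40 days ago vs limit 45 → met
6. Part 107 recurrent training 55 days ago vs limit 90 → met
7. flight-log audit 33 days ago vs limit 30 → not met
Not met: 3 of 7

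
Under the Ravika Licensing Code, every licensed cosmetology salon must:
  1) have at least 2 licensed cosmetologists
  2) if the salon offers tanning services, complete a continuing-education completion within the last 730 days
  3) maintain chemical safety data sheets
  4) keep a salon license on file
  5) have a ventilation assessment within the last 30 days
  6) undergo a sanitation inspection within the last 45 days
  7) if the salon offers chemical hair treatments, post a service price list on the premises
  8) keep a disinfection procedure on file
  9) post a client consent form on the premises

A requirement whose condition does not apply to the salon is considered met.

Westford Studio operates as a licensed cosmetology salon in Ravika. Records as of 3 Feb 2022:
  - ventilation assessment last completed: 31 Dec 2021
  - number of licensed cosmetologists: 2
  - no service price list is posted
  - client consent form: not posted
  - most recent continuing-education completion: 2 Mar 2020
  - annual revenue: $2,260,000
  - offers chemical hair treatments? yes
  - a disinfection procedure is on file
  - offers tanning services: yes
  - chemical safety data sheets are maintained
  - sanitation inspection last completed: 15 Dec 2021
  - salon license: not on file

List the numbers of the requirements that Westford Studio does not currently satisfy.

1. licensed cosmetologists 2 ≥ 2 → met
2. condition 'offers tanning services' holds; continuing-education completion 703 days ago vs limit 730 → met
3. chemical safety data sheets present → met
4. salon license absent → not met
5. ventilation assessment 34 days ago vs limit 30 → not met
6. sanitation inspection 50 days ago vs limit 45 → not met
7. condition 'offers chemical hair treatments' holds; service price list absent → not met
8. disinfection procedure present → met
9. client consent form absent → not met
Not met: 4, 5, 6, 7, 9

4, 5, 6, 7, 9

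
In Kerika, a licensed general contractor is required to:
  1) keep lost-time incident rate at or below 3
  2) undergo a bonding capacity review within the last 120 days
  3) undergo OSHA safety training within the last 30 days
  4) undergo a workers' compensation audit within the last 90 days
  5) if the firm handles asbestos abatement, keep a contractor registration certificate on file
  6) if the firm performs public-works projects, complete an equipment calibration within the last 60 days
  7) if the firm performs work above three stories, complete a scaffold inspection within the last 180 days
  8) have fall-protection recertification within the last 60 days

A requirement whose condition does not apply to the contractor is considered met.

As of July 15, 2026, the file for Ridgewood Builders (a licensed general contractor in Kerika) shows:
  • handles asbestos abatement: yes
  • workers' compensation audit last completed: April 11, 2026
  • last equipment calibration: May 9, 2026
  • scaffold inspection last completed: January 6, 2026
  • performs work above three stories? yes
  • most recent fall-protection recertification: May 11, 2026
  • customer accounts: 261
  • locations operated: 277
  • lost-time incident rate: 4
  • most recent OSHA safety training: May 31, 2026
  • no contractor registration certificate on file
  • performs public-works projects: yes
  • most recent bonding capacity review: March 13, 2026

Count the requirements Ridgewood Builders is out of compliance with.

8

1. lost-time incident rate 4 > 3 → not met
2. bonding capacity review 124 days ago vs limit 120 → not met
3. OSHA safety training 45 days ago vs limit 30 → not met
4. workers' compensation audit 95 days ago vs limit 90 → not met
5. condition 'handles asbestos abatement' holds; contractor registration certificate absent → not met
6. condition 'performs public-works projects' holds; equipment calibration 67 days ago vs limit 60 → not met
7. condition 'performs work above three stories' holds; scaffold inspection 190 days ago vs limit 180 → not met
8. fall-protection recertification 65 days ago vs limit 60 → not met
Not met: 8 of 8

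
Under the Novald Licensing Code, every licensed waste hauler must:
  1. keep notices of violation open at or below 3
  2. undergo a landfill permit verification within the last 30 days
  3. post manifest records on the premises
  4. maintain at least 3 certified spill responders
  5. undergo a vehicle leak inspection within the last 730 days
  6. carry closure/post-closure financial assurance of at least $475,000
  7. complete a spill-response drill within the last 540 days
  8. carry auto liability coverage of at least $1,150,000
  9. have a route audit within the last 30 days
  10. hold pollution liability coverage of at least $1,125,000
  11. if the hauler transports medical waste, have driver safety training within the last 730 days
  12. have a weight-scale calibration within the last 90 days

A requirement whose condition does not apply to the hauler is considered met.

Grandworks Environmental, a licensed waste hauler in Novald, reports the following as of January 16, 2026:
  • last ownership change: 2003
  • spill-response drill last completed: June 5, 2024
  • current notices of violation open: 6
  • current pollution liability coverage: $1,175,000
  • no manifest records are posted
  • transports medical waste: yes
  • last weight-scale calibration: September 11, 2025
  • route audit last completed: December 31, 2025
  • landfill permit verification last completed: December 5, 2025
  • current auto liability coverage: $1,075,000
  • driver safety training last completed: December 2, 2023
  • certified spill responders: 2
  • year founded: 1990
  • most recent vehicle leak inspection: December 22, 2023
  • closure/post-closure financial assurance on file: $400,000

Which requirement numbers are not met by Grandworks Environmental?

1, 2, 3, 4, 5, 6, 7, 8, 11, 12

1. notices of violation open 6 > 3 → not met
2. landfill permit verification 42 days ago vs limit 30 → not met
3. manifest records absent → not met
4. certified spill responders 2 < 3 → not met
5. vehicle leak inspection 756 days ago vs limit 730 → not met
6. closure/post-closure financial assurance $400,000 < $475,000 → not met
7. spill-response drill 590 days ago vs limit 540 → not met
8. auto liability coverage $1,075,000 < $1,150,000 → not met
9. route audit 16 days ago vs limit 30 → met
10. pollution liability coverage $1,175,000 ≥ $1,125,000 → met
11. condition 'transports medical waste' holds; driver safety training 776 days ago vs limit 730 → not met
12. weight-scale calibration 127 days ago vs limit 90 → not met
Not met: 1, 2, 3, 4, 5, 6, 7, 8, 11, 12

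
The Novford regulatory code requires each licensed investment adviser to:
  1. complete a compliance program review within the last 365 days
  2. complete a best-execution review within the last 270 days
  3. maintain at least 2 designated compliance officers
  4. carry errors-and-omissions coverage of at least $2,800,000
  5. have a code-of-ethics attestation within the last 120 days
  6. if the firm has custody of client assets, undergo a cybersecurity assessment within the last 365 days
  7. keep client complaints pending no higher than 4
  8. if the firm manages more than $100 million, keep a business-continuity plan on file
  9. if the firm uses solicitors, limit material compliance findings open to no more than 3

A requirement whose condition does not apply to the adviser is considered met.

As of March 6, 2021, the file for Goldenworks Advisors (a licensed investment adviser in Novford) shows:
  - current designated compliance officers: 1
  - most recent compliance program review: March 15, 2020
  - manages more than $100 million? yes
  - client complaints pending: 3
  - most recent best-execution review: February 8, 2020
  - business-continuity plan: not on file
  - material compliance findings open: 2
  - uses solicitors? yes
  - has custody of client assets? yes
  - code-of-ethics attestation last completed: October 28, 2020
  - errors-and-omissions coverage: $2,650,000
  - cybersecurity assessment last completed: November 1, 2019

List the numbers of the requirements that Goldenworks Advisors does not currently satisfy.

1. compliance program review 356 days ago vs limit 365 → met
2. best-execution review 392 days ago vs limit 270 → not met
3. designated compliance officers 1 < 2 → not met
4. errors-and-omissions coverage $2,650,000 < $2,800,000 → not met
5. code-of-ethics attestation 129 days ago vs limit 120 → not met
6. condition 'has custody of client assets' holds; cybersecurity assessment 491 days ago vs limit 365 → not met
7. client complaints pending 3 ≤ 4 → met
8. condition 'manages more than $100 million' holds; business-continuity plan absent → not met
9. condition 'uses solicitors' holds; material compliance findings open 2 ≤ 3 → met
Not met: 2, 3, 4, 5, 6, 8

2, 3, 4, 5, 6, 8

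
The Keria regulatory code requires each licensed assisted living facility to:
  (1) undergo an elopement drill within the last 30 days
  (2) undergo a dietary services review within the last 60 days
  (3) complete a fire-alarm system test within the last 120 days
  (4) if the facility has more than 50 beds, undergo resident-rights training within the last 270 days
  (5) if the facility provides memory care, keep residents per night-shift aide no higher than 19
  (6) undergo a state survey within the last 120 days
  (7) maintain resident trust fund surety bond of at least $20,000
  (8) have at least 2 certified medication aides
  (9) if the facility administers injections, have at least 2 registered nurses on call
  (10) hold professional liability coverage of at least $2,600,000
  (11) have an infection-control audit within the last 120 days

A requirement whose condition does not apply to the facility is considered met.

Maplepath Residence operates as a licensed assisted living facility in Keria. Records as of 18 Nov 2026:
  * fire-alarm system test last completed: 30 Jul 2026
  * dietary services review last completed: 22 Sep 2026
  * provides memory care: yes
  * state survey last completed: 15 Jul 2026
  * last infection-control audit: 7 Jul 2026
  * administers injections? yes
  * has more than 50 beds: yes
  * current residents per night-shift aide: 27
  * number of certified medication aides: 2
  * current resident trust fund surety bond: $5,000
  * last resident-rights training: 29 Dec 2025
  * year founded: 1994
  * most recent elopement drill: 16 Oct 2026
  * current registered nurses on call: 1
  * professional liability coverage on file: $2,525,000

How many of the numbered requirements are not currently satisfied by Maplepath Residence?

1. elopement drill 33 days ago vs limit 30 → not met
2. dietary services review 57 days ago vs limit 60 → met
3. fire-alarm system test 111 days ago vs limit 120 → met
4. condition 'has more than 50 beds' holds; resident-rights training 324 days ago vs limit 270 → not met
5. condition 'provides memory care' holds; residents per night-shift aide 27 > 19 → not met
6. state survey 126 days ago vs limit 120 → not met
7. resident trust fund surety bond $5,000 < $20,000 → not met
8. certified medication aides 2 ≥ 2 → met
9. condition 'administers injections' holds; registered nurses on call 1 < 2 → not met
10. professional liability coverage $2,525,000 < $2,600,000 → not met
11. infection-control audit 134 days ago vs limit 120 → not met
Not met: 8 of 11

8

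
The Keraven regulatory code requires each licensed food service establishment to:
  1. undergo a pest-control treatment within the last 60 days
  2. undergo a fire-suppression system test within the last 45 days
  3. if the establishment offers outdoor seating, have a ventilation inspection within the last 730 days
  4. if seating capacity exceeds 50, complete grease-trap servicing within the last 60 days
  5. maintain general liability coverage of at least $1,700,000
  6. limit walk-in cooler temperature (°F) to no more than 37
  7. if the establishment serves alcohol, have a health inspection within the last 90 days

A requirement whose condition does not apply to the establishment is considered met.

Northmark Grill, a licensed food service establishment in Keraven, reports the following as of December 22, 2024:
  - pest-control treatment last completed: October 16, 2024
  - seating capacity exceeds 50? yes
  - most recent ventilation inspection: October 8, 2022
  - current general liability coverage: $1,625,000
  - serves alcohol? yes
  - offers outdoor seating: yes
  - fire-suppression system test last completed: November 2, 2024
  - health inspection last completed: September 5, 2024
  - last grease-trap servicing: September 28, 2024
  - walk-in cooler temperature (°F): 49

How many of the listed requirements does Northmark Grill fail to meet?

7

1. pest-control treatment 67 days ago vs limit 60 → not met
2. fire-suppression system test 50 days ago vs limit 45 → not met
3. condition 'offers outdoor seating' holds; ventilation inspection 806 days ago vs limit 730 → not met
4. condition 'seating capacity exceeds 50' holds; grease-trap servicing 85 days ago vs limit 60 → not met
5. general liability coverage $1,625,000 < $1,700,000 → not met
6. walk-in cooler temperature (°F) 49 > 37 → not met
7. condition 'serves alcohol' holds; health inspection 108 days ago vs limit 90 → not met
Not met: 7 of 7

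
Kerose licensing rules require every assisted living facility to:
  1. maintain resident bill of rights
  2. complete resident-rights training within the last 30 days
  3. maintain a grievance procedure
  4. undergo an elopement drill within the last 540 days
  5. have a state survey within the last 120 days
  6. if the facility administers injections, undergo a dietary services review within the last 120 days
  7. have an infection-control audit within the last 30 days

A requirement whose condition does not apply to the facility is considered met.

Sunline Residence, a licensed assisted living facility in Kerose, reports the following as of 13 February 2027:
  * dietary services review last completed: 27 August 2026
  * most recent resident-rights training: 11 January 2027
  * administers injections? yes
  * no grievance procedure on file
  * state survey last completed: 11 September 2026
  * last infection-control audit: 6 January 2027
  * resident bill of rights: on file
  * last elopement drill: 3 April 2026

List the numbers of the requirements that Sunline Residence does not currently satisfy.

1. resident bill of rights present → met
2. resident-rights training 33 days ago vs limit 30 → not met
3. grievance procedure absent → not met
4. elopement drill 316 days ago vs limit 540 → met
5. state survey 155 days ago vs limit 120 → not met
6. condition 'administers injections' holds; dietary services review 170 days ago vs limit 120 → not met
7. infection-control audit 38 days ago vs limit 30 → not met
Not met: 2, 3, 5, 6, 7

2, 3, 5, 6, 7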